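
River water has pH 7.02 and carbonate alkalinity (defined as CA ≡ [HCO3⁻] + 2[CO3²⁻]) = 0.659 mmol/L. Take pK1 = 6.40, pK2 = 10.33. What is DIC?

DIC = 0.817 mmol/L

CA = [HCO3⁻] + 2[CO3²⁻] = (α₁ + 2α₂)·DIC
At pH 7.02: [H⁺]/K1 = 10^-0.62 = 0.23988, K2/[H⁺] = 10^-3.31 = 0.00048978
α₁ = 1/(1 + 0.23988 + 0.00048978) = 1/1.2404 = 0.8062; α₂ = α₁·K2/[H⁺] = 0.0003949
α₁ + 2α₂ = 0.8070
DIC = CA / (α₁ + 2α₂) = 0.659 / 0.8070 = 0.817 mmol/L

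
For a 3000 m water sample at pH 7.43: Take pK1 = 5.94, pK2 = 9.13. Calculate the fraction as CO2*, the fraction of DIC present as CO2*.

α₀ = 1 / (1 + K1/[H⁺] + K1K2/[H⁺]²) = 1 / (1 + 10^+1.49 + 10^-0.21)
   = 1 / (1 + 30.903 + 0.61660) = 1/32.520 = 0.03075

α₀ = 0.0308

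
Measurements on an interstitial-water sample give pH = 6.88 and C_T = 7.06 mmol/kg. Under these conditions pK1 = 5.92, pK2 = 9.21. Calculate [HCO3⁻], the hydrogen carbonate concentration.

[HCO3⁻] = 6.34 mmol/kg

α₁ = 1 / (1 + [H⁺]/K1 + K2/[H⁺]) = 1 / (1 + 10^-0.96 + 10^-2.33)
   = 1 / (1 + 0.10965 + 0.0046774) = 1/1.1143 = 0.8974
[HCO3⁻] = α₁ × DIC = 0.8974 × 7.06 = 6.34 mmol/kg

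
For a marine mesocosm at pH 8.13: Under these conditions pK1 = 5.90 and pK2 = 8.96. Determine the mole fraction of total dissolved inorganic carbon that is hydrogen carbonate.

α₁ = 1 / (1 + [H⁺]/K1 + K2/[H⁺]) = 1 / (1 + 10^-2.23 + 10^-0.83)
   = 1 / (1 + 0.0058884 + 0.14791) = 1/1.1538 = 0.8667

α₁ = 0.867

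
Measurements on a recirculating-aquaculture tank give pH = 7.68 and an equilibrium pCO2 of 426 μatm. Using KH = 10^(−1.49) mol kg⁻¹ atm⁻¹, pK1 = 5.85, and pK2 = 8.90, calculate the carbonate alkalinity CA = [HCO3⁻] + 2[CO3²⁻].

CA = 1.04 mmol/kg

[CO2*] = KH · pCO2 = 10^(−1.49) × 426×10^-6 = 1.379×10^-5 mol/kg
α₀ = 1/(1 + K1/[H⁺] + K1K2/[H⁺]²) = 1/(1 + 10^+1.83 + 10^+0.61) = 0.01376
DIC = [CO2*]/α₀ = 1.379×10^-5 / 0.01376 = 1.002 mmol/kg
CA = (α₁ + 2α₂)·DIC = (0.9302 + 2×0.05605) × 1.002 = 1.04 mmol/kg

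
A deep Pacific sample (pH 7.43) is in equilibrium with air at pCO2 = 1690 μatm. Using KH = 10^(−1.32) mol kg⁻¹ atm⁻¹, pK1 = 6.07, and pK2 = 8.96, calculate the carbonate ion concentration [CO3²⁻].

[CO3²⁻] = 0.0547 mmol/kg

[CO2*] = KH · pCO2 = 10^(−1.32) × 1690×10^-6 = 8.089×10^-5 mol/kg
α₀ = 1/(1 + K1/[H⁺] + K1K2/[H⁺]²) = 1/(1 + 10^+1.36 + 10^-0.17) = 0.04068
DIC = [CO2*]/α₀ = 8.089×10^-5 / 0.04068 = 1.989 mmol/kg
[CO3²⁻] = α₂·DIC; α₂ = 0.02750, so [CO3²⁻] = 0.02750 × 1.989 = 0.0547 mmol/kg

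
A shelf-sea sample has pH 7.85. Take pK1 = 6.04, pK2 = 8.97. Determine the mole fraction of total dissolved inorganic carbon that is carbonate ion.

α₂ = 1 / (1 + [H⁺]/K2 + [H⁺]²/(K1K2)) = 1 / (1 + 10^+1.12 + 10^-0.69)
   = 1 / (1 + 13.183 + 0.20417) = 1/14.387 = 0.06951

α₂ = 0.0695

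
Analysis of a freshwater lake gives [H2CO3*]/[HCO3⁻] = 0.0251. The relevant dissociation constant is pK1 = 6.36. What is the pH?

From K1 = [H⁺][HCO3⁻]/[H2CO3*]:  pH = pK1 − log₁₀([H2CO3*]/[HCO3⁻])
log₁₀(0.0251) = -1.600
pH = 6.36 − (-1.600) = 7.96

pH = 7.96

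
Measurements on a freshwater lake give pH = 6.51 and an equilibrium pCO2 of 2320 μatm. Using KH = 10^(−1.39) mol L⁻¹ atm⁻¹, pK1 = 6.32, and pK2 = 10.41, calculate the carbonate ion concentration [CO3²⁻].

[CO2*] = KH · pCO2 = 10^(−1.39) × 2320×10^-6 = 9.451×10^-5 mol/L
α₀ = 1/(1 + K1/[H⁺] + K1K2/[H⁺]²) = 1/(1 + 10^+0.19 + 10^-3.71) = 0.3923
DIC = [CO2*]/α₀ = 9.451×10^-5 / 0.3923 = 0.2409 mmol/L
[CO3²⁻] = α₂·DIC; α₂ = 7.649×10^-5, so [CO3²⁻] = 7.649×10^-5 × 0.2409 = 1.84×10^-5 mmol/L = 0.0184 μmol/L

[CO3²⁻] = 0.0184 μmol/L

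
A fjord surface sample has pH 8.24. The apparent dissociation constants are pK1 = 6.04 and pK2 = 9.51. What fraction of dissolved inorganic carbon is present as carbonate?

α₂ = 0.0507

α₂ = 1 / (1 + [H⁺]/K2 + [H⁺]²/(K1K2)) = 1 / (1 + 10^+1.27 + 10^-0.93)
   = 1 / (1 + 18.621 + 0.11749) = 1/19.738 = 0.05066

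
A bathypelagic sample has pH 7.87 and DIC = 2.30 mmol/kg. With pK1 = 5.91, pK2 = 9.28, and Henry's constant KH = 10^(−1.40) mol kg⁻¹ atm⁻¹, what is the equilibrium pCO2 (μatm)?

pCO2 = 603 μatm

α₀ = 1 / (1 + K1/[H⁺] + K1K2/[H⁺]²) = 1 / (1 + 10^+1.96 + 10^+0.55)
   = 1 / (1 + 91.201 + 3.5481) = 1/95.749 = 0.01044
[CO2*] = α₀ × DIC = 0.01044 × 2.30 = 0.02402 mmol/kg
pCO2 = [CO2*]/KH = 2.402×10^-5 / 3.981×10^-2 = 603 μatm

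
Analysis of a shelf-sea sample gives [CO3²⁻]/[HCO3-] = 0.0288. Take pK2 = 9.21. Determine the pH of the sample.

From K2 = [H⁺][CO3²⁻]/[HCO3-]:  pH = pK2 + log₁₀([CO3²⁻]/[HCO3-])
log₁₀(0.0288) = -1.541
pH = 9.21 + (-1.541) = 7.67

pH = 7.67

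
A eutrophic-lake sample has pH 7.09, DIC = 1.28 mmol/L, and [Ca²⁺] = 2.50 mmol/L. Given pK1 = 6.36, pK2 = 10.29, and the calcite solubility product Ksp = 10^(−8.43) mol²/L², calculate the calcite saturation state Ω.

α₂ = 1 / (1 + [H⁺]/K2 + [H⁺]²/(K1K2)) = 1 / (1 + 10^+3.20 + 10^+2.47)
   = 1 / (1 + 1584.9 + 295.12) = 1/1881.0 = 0.0005316
[CO3²⁻] = α₂ × DIC = 0.0005316 × 1.28 = 0.0006805 mmol/L = 0.6805 μmol/L
Ksp = 10^(−8.43) = 3.715×10^-9
Ω = [Ca²⁺][CO3²⁻]/Ksp = (2.50×10^-3)(6.805×10^-7) / 3.715×10^-9 = 0.458

Ω = 0.458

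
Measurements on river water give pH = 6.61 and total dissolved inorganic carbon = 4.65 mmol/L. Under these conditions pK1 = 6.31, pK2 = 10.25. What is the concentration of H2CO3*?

α₀ = 1 / (1 + K1/[H⁺] + K1K2/[H⁺]²) = 1 / (1 + 10^+0.30 + 10^-3.34)
   = 1 / (1 + 1.9953 + 0.00045709) = 1/2.9957 = 0.3338
[CO2*] = α₀ × DIC = 0.3338 × 4.65 = 1.55 mmol/L

[CO2*] = 1.55 mmol/L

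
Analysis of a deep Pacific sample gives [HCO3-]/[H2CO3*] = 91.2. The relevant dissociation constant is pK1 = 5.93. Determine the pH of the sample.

pH = 7.89

From K1 = [H⁺][HCO3-]/[H2CO3*]:  pH = pK1 + log₁₀([HCO3-]/[H2CO3*])
log₁₀(91.2) = +1.960
pH = 5.93 + (+1.960) = 7.89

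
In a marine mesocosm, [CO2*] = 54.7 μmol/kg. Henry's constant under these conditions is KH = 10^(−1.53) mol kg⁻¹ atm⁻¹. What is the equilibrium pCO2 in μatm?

pCO2 = 1850 μatm

KH = 10^(−1.53) = 2.951×10^-2 mol kg⁻¹ atm⁻¹
pCO2 = [CO2*]/KH = 54.7×10^-6 / 2.951×10^-2 = 1.85×10^-3 atm = 1850 μatm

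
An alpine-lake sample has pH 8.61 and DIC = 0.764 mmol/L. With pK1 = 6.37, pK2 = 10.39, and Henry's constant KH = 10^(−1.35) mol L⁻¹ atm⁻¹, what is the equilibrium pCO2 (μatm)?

pCO2 = 96.3 μatm

α₀ = 1 / (1 + K1/[H⁺] + K1K2/[H⁺]²) = 1 / (1 + 10^+2.24 + 10^+0.46)
   = 1 / (1 + 173.78 + 2.8840) = 1/177.66 = 0.005629
[CO2*] = α₀ × DIC = 0.005629 × 0.764 = 0.004300 mmol/L = 4.300 μmol/L
pCO2 = [CO2*]/KH = 4.300×10^-6 / 4.467×10^-2 = 96.3 μatm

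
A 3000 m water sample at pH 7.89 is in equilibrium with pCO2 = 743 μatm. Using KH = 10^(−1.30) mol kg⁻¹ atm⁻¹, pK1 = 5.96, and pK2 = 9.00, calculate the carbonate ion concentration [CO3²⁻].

[CO2*] = KH · pCO2 = 10^(−1.30) × 743×10^-6 = 3.724×10^-5 mol/kg
α₀ = 1/(1 + K1/[H⁺] + K1K2/[H⁺]²) = 1/(1 + 10^+1.93 + 10^+0.82) = 0.01079
DIC = [CO2*]/α₀ = 3.724×10^-5 / 0.01079 = 3.453 mmol/kg
[CO3²⁻] = α₂·DIC; α₂ = 0.07126, so [CO3²⁻] = 0.07126 × 3.453 = 0.246 mmol/kg

[CO3²⁻] = 0.246 mmol/kg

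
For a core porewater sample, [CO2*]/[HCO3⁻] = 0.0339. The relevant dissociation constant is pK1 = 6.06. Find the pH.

pH = 7.53

From K1 = [H⁺][HCO3⁻]/[CO2*]:  pH = pK1 − log₁₀([CO2*]/[HCO3⁻])
log₁₀(0.0339) = -1.470
pH = 6.06 − (-1.470) = 7.53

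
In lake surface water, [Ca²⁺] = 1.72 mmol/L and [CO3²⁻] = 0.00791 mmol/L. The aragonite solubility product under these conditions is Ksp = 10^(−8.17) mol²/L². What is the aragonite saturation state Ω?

Ω = 2.01

Ksp = 10^(−8.17) = 6.761×10^-9
Ω = [Ca²⁺][CO3²⁻]/Ksp = (1.72×10^-3)(0.00791×10^-3) / 6.761×10^-9 = 2.01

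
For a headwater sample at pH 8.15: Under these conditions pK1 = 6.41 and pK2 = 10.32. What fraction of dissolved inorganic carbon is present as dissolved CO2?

α₀ = 0.0178

α₀ = 1 / (1 + K1/[H⁺] + K1K2/[H⁺]²) = 1 / (1 + 10^+1.74 + 10^-0.43)
   = 1 / (1 + 54.954 + 0.37154) = 1/56.326 = 0.01775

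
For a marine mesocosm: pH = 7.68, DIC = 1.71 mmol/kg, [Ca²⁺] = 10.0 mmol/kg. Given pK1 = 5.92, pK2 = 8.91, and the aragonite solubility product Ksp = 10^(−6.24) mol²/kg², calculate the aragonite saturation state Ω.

α₂ = 1 / (1 + [H⁺]/K2 + [H⁺]²/(K1K2)) = 1 / (1 + 10^+1.23 + 10^-0.53)
   = 1 / (1 + 16.982 + 0.29512) = 1/18.278 = 0.05471
[CO3²⁻] = α₂ × DIC = 0.05471 × 1.71 = 0.09356 mmol/kg
Ksp = 10^(−6.24) = 5.754×10^-7
Ω = [Ca²⁺][CO3²⁻]/Ksp = (10.0×10^-3)(9.356×10^-5) / 5.754×10^-7 = 1.63

Ω = 1.63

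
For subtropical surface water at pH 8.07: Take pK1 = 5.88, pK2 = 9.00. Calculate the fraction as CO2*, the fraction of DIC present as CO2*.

α₀ = 0.00574

α₀ = 1 / (1 + K1/[H⁺] + K1K2/[H⁺]²) = 1 / (1 + 10^+2.19 + 10^+1.26)
   = 1 / (1 + 154.88 + 18.197) = 1/174.08 = 0.005745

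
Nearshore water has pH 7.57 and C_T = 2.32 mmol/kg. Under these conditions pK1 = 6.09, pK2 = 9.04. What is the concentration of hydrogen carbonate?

α₁ = 1 / (1 + [H⁺]/K1 + K2/[H⁺]) = 1 / (1 + 10^-1.48 + 10^-1.47)
   = 1 / (1 + 0.033113 + 0.033884) = 1/1.0670 = 0.9372
[HCO3⁻] = α₁ × DIC = 0.9372 × 2.32 = 2.17 mmol/kg

[HCO3⁻] = 2.17 mmol/kg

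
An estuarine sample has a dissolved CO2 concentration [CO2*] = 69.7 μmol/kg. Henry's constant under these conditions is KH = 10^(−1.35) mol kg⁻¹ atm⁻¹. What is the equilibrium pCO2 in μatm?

pCO2 = 1560 μatm

KH = 10^(−1.35) = 4.467×10^-2 mol kg⁻¹ atm⁻¹
pCO2 = [CO2*]/KH = 69.7×10^-6 / 4.467×10^-2 = 1.56×10^-3 atm = 1560 μatm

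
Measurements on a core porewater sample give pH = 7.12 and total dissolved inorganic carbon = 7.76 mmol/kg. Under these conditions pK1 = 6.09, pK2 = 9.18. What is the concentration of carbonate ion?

α₂ = 1 / (1 + [H⁺]/K2 + [H⁺]²/(K1K2)) = 1 / (1 + 10^+2.06 + 10^+1.03)
   = 1 / (1 + 114.82 + 10.715) = 1/126.53 = 0.007903
[CO3²⁻] = α₂ × DIC = 0.007903 × 7.76 = 0.0613 mmol/kg

[CO3²⁻] = 0.0613 mmol/kg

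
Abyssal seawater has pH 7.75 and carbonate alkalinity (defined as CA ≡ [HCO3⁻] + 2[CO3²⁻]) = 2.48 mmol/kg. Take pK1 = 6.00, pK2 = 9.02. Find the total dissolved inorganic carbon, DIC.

DIC = 2.40 mmol/kg

CA = [HCO3⁻] + 2[CO3²⁻] = (α₁ + 2α₂)·DIC
At pH 7.75: [H⁺]/K1 = 10^-1.75 = 0.017783, K2/[H⁺] = 10^-1.27 = 0.053703
α₁ = 1/(1 + 0.017783 + 0.053703) = 1/1.0715 = 0.9333; α₂ = α₁·K2/[H⁺] = 0.05012
α₁ + 2α₂ = 1.0335
DIC = CA / (α₁ + 2α₂) = 2.48 / 1.0335 = 2.40 mmol/kg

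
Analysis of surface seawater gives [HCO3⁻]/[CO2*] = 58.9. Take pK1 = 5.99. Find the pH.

From K1 = [H⁺][HCO3⁻]/[CO2*]:  pH = pK1 + log₁₀([HCO3⁻]/[CO2*])
log₁₀(58.9) = +1.770
pH = 5.99 + (+1.770) = 7.76

pH = 7.76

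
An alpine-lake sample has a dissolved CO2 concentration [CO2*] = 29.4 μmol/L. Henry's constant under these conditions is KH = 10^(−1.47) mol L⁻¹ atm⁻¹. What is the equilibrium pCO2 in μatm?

pCO2 = 868 μatm

KH = 10^(−1.47) = 3.388×10^-2 mol L⁻¹ atm⁻¹
pCO2 = [CO2*]/KH = 29.4×10^-6 / 3.388×10^-2 = 8.68×10^-4 atm = 868 μatm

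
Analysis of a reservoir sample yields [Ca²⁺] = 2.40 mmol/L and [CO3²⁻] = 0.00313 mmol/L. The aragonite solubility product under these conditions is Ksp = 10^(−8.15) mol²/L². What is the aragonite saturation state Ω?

Ksp = 10^(−8.15) = 7.079×10^-9
Ω = [Ca²⁺][CO3²⁻]/Ksp = (2.40×10^-3)(0.00313×10^-3) / 7.079×10^-9 = 1.06

Ω = 1.06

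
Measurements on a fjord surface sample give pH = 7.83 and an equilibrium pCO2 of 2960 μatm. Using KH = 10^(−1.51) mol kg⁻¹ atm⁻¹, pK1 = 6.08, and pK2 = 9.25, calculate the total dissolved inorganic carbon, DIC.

DIC = 5.43 mmol/kg

[CO2*] = KH · pCO2 = 10^(−1.51) × 2960×10^-6 = 9.147×10^-5 mol/kg
α₀ = 1/(1 + K1/[H⁺] + K1K2/[H⁺]²) = 1/(1 + 10^+1.75 + 10^+0.33) = 0.01684
DIC = [CO2*]/α₀ = 9.147×10^-5 / 0.01684 = 5.43 mmol/kg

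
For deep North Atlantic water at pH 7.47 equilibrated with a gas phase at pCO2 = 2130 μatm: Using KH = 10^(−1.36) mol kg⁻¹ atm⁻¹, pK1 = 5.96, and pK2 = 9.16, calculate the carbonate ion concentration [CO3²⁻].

[CO3²⁻] = 0.0614 mmol/kg

[CO2*] = KH · pCO2 = 10^(−1.36) × 2130×10^-6 = 9.298×10^-5 mol/kg
α₀ = 1/(1 + K1/[H⁺] + K1K2/[H⁺]²) = 1/(1 + 10^+1.51 + 10^-0.18) = 0.02939
DIC = [CO2*]/α₀ = 9.298×10^-5 / 0.02939 = 3.163 mmol/kg
[CO3²⁻] = α₂·DIC; α₂ = 0.01942, so [CO3²⁻] = 0.01942 × 3.163 = 0.0614 mmol/kg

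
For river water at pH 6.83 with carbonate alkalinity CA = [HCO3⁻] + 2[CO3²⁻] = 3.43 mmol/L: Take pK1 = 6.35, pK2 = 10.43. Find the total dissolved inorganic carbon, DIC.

DIC = 4.56 mmol/L

CA = [HCO3⁻] + 2[CO3²⁻] = (α₁ + 2α₂)·DIC
At pH 6.83: [H⁺]/K1 = 10^-0.48 = 0.33113, K2/[H⁺] = 10^-3.60 = 0.00025119
α₁ = 1/(1 + 0.33113 + 0.00025119) = 1/1.3314 = 0.7511; α₂ = α₁·K2/[H⁺] = 0.0001887
α₁ + 2α₂ = 0.7515
DIC = CA / (α₁ + 2α₂) = 3.43 / 0.7515 = 4.56 mmol/L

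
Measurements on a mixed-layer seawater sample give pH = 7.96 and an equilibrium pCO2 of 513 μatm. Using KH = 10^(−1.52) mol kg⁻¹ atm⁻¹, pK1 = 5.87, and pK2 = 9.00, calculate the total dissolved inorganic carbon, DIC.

DIC = 2.10 mmol/kg

[CO2*] = KH · pCO2 = 10^(−1.52) × 513×10^-6 = 1.549×10^-5 mol/kg
α₀ = 1/(1 + K1/[H⁺] + K1K2/[H⁺]²) = 1/(1 + 10^+2.09 + 10^+1.05) = 0.007394
DIC = [CO2*]/α₀ = 1.549×10^-5 / 0.007394 = 2.10 mmol/kg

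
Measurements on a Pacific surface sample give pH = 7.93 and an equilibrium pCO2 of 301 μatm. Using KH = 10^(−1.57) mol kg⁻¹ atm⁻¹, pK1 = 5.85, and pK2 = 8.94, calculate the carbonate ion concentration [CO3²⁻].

[CO2*] = KH · pCO2 = 10^(−1.57) × 301×10^-6 = 8.102×10^-6 mol/kg
α₀ = 1/(1 + K1/[H⁺] + K1K2/[H⁺]²) = 1/(1 + 10^+2.08 + 10^+1.07) = 0.007520
DIC = [CO2*]/α₀ = 8.102×10^-6 / 0.007520 = 1.077 mmol/kg
[CO3²⁻] = α₂·DIC; α₂ = 0.08835, so [CO3²⁻] = 0.08835 × 1.077 = 0.0952 mmol/kg

[CO3²⁻] = 0.0952 mmol/kg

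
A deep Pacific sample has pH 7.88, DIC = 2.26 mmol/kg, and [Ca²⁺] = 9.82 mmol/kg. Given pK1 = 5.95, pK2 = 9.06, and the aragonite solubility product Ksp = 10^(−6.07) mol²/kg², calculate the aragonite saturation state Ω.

Ω = 1.60

α₂ = 1 / (1 + [H⁺]/K2 + [H⁺]²/(K1K2)) = 1 / (1 + 10^+1.18 + 10^-0.75)
   = 1 / (1 + 15.136 + 0.17783) = 1/16.313 = 0.06130
[CO3²⁻] = α₂ × DIC = 0.06130 × 2.26 = 0.1385 mmol/kg
Ksp = 10^(−6.07) = 8.511×10^-7
Ω = [Ca²⁺][CO3²⁻]/Ksp = (9.82×10^-3)(1.385×10^-4) / 8.511×10^-7 = 1.60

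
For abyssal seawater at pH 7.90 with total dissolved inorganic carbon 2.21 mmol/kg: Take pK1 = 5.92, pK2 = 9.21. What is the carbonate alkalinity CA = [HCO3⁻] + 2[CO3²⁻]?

CA = 2.29 mmol/kg

CA = [HCO3⁻] + 2[CO3²⁻] = (α₁ + 2α₂)·DIC
At pH 7.90: [H⁺]/K1 = 10^-1.98 = 0.010471, K2/[H⁺] = 10^-1.31 = 0.048978
α₁ = 1/(1 + 0.010471 + 0.048978) = 1/1.0594 = 0.9439; α₂ = α₁·K2/[H⁺] = 0.04623
α₁ + 2α₂ = 1.0363
CA = 1.0363 × 2.21 = 2.29 mmol/kg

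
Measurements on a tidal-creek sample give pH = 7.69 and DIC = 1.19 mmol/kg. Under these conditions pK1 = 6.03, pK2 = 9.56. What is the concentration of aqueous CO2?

α₀ = 1 / (1 + K1/[H⁺] + K1K2/[H⁺]²) = 1 / (1 + 10^+1.66 + 10^-0.21)
   = 1 / (1 + 45.709 + 0.61660) = 1/47.325 = 0.02113
[CO2*] = α₀ × DIC = 0.02113 × 1.19 = 0.0251 mmol/kg

[CO2*] = 0.0251 mmol/kg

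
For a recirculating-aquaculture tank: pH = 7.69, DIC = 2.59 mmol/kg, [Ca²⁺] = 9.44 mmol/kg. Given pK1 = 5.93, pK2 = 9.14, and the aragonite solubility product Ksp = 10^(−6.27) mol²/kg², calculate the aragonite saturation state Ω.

Ω = 1.53

α₂ = 1 / (1 + [H⁺]/K2 + [H⁺]²/(K1K2)) = 1 / (1 + 10^+1.45 + 10^-0.31)
   = 1 / (1 + 28.184 + 0.48978) = 1/29.674 = 0.03370
[CO3²⁻] = α₂ × DIC = 0.03370 × 2.59 = 0.08728 mmol/kg
Ksp = 10^(−6.27) = 5.370×10^-7
Ω = [Ca²⁺][CO3²⁻]/Ksp = (9.44×10^-3)(8.728×10^-5) / 5.370×10^-7 = 1.53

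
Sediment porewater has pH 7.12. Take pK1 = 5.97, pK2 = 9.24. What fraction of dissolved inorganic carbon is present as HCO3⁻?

α₁ = 0.927

α₁ = 1 / (1 + [H⁺]/K1 + K2/[H⁺]) = 1 / (1 + 10^-1.15 + 10^-2.12)
   = 1 / (1 + 0.070795 + 0.0075858) = 1/1.0784 = 0.9273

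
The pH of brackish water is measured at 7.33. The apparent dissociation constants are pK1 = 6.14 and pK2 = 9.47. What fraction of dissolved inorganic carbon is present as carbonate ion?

α₂ = 0.00676

α₂ = 1 / (1 + [H⁺]/K2 + [H⁺]²/(K1K2)) = 1 / (1 + 10^+2.14 + 10^+0.95)
   = 1 / (1 + 138.04 + 8.9125) = 1/147.95 = 0.006759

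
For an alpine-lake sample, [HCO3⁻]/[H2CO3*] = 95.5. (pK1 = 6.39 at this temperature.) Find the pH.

From K1 = [H⁺][HCO3⁻]/[H2CO3*]:  pH = pK1 + log₁₀([HCO3⁻]/[H2CO3*])
log₁₀(95.5) = +1.980
pH = 6.39 + (+1.980) = 8.37

pH = 8.37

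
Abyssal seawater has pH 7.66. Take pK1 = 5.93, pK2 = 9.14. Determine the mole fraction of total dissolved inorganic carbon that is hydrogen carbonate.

α₁ = 0.951

α₁ = 1 / (1 + [H⁺]/K1 + K2/[H⁺]) = 1 / (1 + 10^-1.73 + 10^-1.48)
   = 1 / (1 + 0.018621 + 0.033113) = 1/1.0517 = 0.9508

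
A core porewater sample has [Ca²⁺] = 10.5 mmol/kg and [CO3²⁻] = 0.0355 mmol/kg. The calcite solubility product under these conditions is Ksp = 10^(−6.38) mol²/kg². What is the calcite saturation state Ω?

Ksp = 10^(−6.38) = 4.169×10^-7
Ω = [Ca²⁺][CO3²⁻]/Ksp = (10.5×10^-3)(0.0355×10^-3) / 4.169×10^-7 = 0.894

Ω = 0.894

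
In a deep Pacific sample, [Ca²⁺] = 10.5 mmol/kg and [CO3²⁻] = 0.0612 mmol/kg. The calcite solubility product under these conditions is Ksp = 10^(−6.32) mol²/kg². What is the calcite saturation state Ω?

Ksp = 10^(−6.32) = 4.786×10^-7
Ω = [Ca²⁺][CO3²⁻]/Ksp = (10.5×10^-3)(0.0612×10^-3) / 4.786×10^-7 = 1.34

Ω = 1.34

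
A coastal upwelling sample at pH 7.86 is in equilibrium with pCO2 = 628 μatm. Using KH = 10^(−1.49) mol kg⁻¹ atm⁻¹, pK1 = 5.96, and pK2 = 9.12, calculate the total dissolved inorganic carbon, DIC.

DIC = 1.72 mmol/kg

[CO2*] = KH · pCO2 = 10^(−1.49) × 628×10^-6 = 2.032×10^-5 mol/kg
α₀ = 1/(1 + K1/[H⁺] + K1K2/[H⁺]²) = 1/(1 + 10^+1.90 + 10^+0.64) = 0.01179
DIC = [CO2*]/α₀ = 2.032×10^-5 / 0.01179 = 1.72 mmol/kg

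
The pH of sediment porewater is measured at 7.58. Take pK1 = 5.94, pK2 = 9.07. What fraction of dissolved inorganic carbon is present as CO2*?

α₀ = 0.0217

α₀ = 1 / (1 + K1/[H⁺] + K1K2/[H⁺]²) = 1 / (1 + 10^+1.64 + 10^+0.15)
   = 1 / (1 + 43.652 + 1.4125) = 1/46.064 = 0.02171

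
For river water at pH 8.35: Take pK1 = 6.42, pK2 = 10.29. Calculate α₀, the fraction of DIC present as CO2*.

α₀ = 0.0115

α₀ = 1 / (1 + K1/[H⁺] + K1K2/[H⁺]²) = 1 / (1 + 10^+1.93 + 10^-0.01)
   = 1 / (1 + 85.114 + 0.97724) = 1/87.091 = 0.01148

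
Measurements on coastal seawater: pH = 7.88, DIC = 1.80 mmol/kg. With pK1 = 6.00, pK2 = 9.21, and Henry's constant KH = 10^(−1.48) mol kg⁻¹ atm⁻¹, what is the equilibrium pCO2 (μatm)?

α₀ = 1 / (1 + K1/[H⁺] + K1K2/[H⁺]²) = 1 / (1 + 10^+1.88 + 10^+0.55)
   = 1 / (1 + 75.858 + 3.5481) = 1/80.406 = 0.01244
[CO2*] = α₀ × DIC = 0.01244 × 1.80 = 0.02239 mmol/kg
pCO2 = [CO2*]/KH = 2.239×10^-5 / 3.311×10^-2 = 676 μatm

pCO2 = 676 μatm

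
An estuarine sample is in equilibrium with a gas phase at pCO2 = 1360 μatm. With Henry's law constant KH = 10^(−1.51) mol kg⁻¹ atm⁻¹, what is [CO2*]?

[CO2*] = 42.0 μmol/kg

KH = 10^(−1.51) = 3.090×10^-2 mol kg⁻¹ atm⁻¹
[CO2*] = KH · pCO2 = 3.090×10^-2 × 1360×10^-6 atm = 4.20×10^-5 mol/kg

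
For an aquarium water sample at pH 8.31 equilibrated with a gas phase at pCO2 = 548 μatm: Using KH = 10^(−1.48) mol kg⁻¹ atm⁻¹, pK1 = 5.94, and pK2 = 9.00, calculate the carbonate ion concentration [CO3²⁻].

[CO2*] = KH · pCO2 = 10^(−1.48) × 548×10^-6 = 1.815×10^-5 mol/kg
α₀ = 1/(1 + K1/[H⁺] + K1K2/[H⁺]²) = 1/(1 + 10^+2.37 + 10^+1.68) = 0.003530
DIC = [CO2*]/α₀ = 1.815×10^-5 / 0.003530 = 5.141 mmol/kg
[CO3²⁻] = α₂·DIC; α₂ = 0.1690, so [CO3²⁻] = 0.1690 × 5.141 = 0.869 mmol/kg

[CO3²⁻] = 0.869 mmol/kg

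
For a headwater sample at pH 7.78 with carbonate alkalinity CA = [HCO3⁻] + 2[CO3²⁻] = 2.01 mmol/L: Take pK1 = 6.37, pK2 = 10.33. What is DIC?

CA = [HCO3⁻] + 2[CO3²⁻] = (α₁ + 2α₂)·DIC
At pH 7.78: [H⁺]/K1 = 10^-1.41 = 0.038905, K2/[H⁺] = 10^-2.55 = 0.0028184
α₁ = 1/(1 + 0.038905 + 0.0028184) = 1/1.0417 = 0.9599; α₂ = α₁·K2/[H⁺] = 0.002706
α₁ + 2α₂ = 0.9654
DIC = CA / (α₁ + 2α₂) = 2.01 / 0.9654 = 2.08 mmol/L

DIC = 2.08 mmol/L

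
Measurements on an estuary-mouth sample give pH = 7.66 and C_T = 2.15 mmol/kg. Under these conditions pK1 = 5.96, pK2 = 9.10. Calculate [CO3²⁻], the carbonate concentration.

α₂ = 1 / (1 + [H⁺]/K2 + [H⁺]²/(K1K2)) = 1 / (1 + 10^+1.44 + 10^-0.26)
   = 1 / (1 + 27.542 + 0.54954) = 1/29.092 = 0.03437
[CO3²⁻] = α₂ × DIC = 0.03437 × 2.15 = 0.0739 mmol/kg

[CO3²⁻] = 0.0739 mmol/kg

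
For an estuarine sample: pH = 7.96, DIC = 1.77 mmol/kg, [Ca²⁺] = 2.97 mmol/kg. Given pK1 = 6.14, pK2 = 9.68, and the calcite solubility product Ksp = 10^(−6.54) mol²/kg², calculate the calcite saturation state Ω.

Ω = 0.336

α₂ = 1 / (1 + [H⁺]/K2 + [H⁺]²/(K1K2)) = 1 / (1 + 10^+1.72 + 10^-0.10)
   = 1 / (1 + 52.481 + 0.79433) = 1/54.275 = 0.01842
[CO3²⁻] = α₂ × DIC = 0.01842 × 1.77 = 0.03261 mmol/kg
Ksp = 10^(−6.54) = 2.884×10^-7
Ω = [Ca²⁺][CO3²⁻]/Ksp = (2.97×10^-3)(3.261×10^-5) / 2.884×10^-7 = 0.336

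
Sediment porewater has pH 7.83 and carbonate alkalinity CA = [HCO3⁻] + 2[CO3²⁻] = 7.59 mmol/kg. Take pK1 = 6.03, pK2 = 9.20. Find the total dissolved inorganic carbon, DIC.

CA = [HCO3⁻] + 2[CO3²⁻] = (α₁ + 2α₂)·DIC
At pH 7.83: [H⁺]/K1 = 10^-1.80 = 0.015849, K2/[H⁺] = 10^-1.37 = 0.042658
α₁ = 1/(1 + 0.015849 + 0.042658) = 1/1.0585 = 0.9447; α₂ = α₁·K2/[H⁺] = 0.04030
α₁ + 2α₂ = 1.0253
DIC = CA / (α₁ + 2α₂) = 7.59 / 1.0253 = 7.40 mmol/kg

DIC = 7.40 mmol/kg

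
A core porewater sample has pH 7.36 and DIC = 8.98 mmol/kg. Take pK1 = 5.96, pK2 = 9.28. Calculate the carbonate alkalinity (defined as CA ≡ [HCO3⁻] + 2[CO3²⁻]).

CA = 8.74 mmol/kg

CA = [HCO3⁻] + 2[CO3²⁻] = (α₁ + 2α₂)·DIC
At pH 7.36: [H⁺]/K1 = 10^-1.40 = 0.039811, K2/[H⁺] = 10^-1.92 = 0.012023
α₁ = 1/(1 + 0.039811 + 0.012023) = 1/1.0518 = 0.9507; α₂ = α₁·K2/[H⁺] = 0.01143
α₁ + 2α₂ = 0.9736
CA = 0.9736 × 8.98 = 8.74 mmol/kg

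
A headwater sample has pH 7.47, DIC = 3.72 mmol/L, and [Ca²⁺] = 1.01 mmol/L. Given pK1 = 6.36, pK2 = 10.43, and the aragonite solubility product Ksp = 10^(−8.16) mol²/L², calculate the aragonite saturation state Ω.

Ω = 0.552

α₂ = 1 / (1 + [H⁺]/K2 + [H⁺]²/(K1K2)) = 1 / (1 + 10^+2.96 + 10^+1.85)
   = 1 / (1 + 912.01 + 70.795) = 1/983.81 = 0.001016
[CO3²⁻] = α₂ × DIC = 0.001016 × 3.72 = 0.003781 mmol/L = 3.781 μmol/L
Ksp = 10^(−8.16) = 6.918×10^-9
Ω = [Ca²⁺][CO3²⁻]/Ksp = (1.01×10^-3)(3.781×10^-6) / 6.918×10^-9 = 0.552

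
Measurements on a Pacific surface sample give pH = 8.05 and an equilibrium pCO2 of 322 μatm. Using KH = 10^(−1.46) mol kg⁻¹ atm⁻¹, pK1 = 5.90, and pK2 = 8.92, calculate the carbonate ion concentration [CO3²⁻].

[CO3²⁻] = 0.213 mmol/kg

[CO2*] = KH · pCO2 = 10^(−1.46) × 322×10^-6 = 1.116×10^-5 mol/kg
α₀ = 1/(1 + K1/[H⁺] + K1K2/[H⁺]²) = 1/(1 + 10^+2.15 + 10^+1.28) = 0.006199
DIC = [CO2*]/α₀ = 1.116×10^-5 / 0.006199 = 1.801 mmol/kg
[CO3²⁻] = α₂·DIC; α₂ = 0.1181, so [CO3²⁻] = 0.1181 × 1.801 = 0.213 mmol/kg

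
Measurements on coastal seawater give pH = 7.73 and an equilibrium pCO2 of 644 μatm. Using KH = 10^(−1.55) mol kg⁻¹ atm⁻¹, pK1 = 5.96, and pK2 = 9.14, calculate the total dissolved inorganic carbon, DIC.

[CO2*] = KH · pCO2 = 10^(−1.55) × 644×10^-6 = 1.815×10^-5 mol/kg
α₀ = 1/(1 + K1/[H⁺] + K1K2/[H⁺]²) = 1/(1 + 10^+1.77 + 10^+0.36) = 0.01608
DIC = [CO2*]/α₀ = 1.815×10^-5 / 0.01608 = 1.13 mmol/kg

DIC = 1.13 mmol/kg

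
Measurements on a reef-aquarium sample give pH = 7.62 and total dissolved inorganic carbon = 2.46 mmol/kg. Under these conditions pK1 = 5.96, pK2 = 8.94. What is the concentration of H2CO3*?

[CO2*] = 0.0503 mmol/kg

α₀ = 1 / (1 + K1/[H⁺] + K1K2/[H⁺]²) = 1 / (1 + 10^+1.66 + 10^+0.34)
   = 1 / (1 + 45.709 + 2.1878) = 1/48.897 = 0.02045
[CO2*] = α₀ × DIC = 0.02045 × 2.46 = 0.0503 mmol/kg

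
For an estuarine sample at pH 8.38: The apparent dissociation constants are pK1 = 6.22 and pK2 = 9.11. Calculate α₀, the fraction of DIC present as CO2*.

α₀ = 0.00580

α₀ = 1 / (1 + K1/[H⁺] + K1K2/[H⁺]²) = 1 / (1 + 10^+2.16 + 10^+1.43)
   = 1 / (1 + 144.54 + 26.915) = 1/172.46 = 0.005798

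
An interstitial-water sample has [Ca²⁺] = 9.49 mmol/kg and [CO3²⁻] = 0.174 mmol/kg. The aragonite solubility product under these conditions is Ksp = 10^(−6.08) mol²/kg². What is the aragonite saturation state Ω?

Ω = 1.99

Ksp = 10^(−6.08) = 8.318×10^-7
Ω = [Ca²⁺][CO3²⁻]/Ksp = (9.49×10^-3)(0.174×10^-3) / 8.318×10^-7 = 1.99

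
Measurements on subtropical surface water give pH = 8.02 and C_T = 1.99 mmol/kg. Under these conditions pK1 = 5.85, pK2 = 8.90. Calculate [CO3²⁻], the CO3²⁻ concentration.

[CO3²⁻] = 0.230 mmol/kg

α₂ = 1 / (1 + [H⁺]/K2 + [H⁺]²/(K1K2)) = 1 / (1 + 10^+0.88 + 10^-1.29)
   = 1 / (1 + 7.5858 + 0.051286) = 1/8.6371 = 0.1158
[CO3²⁻] = α₂ × DIC = 0.1158 × 1.99 = 0.230 mmol/kg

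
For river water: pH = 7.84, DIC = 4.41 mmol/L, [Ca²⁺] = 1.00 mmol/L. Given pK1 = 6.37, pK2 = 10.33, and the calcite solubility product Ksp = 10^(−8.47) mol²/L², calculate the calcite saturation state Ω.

Ω = 4.06

α₂ = 1 / (1 + [H⁺]/K2 + [H⁺]²/(K1K2)) = 1 / (1 + 10^+2.49 + 10^+1.02)
   = 1 / (1 + 309.03 + 10.471) = 1/320.50 = 0.003120
[CO3²⁻] = α₂ × DIC = 0.003120 × 4.41 = 0.01376 mmol/L = 13.76 μmol/L
Ksp = 10^(−8.47) = 3.388×10^-9
Ω = [Ca²⁺][CO3²⁻]/Ksp = (1.00×10^-3)(1.376×10^-5) / 3.388×10^-9 = 4.06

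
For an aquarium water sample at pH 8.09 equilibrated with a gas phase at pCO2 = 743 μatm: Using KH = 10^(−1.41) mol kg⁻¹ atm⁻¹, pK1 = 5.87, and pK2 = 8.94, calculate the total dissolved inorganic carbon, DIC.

[CO2*] = KH · pCO2 = 10^(−1.41) × 743×10^-6 = 2.891×10^-5 mol/kg
α₀ = 1/(1 + K1/[H⁺] + K1K2/[H⁺]²) = 1/(1 + 10^+2.22 + 10^+1.37) = 0.005252
DIC = [CO2*]/α₀ = 2.891×10^-5 / 0.005252 = 5.50 mmol/kg

DIC = 5.50 mmol/kg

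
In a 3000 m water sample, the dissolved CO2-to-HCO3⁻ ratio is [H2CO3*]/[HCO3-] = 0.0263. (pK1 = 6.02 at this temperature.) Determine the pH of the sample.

pH = 7.60

From K1 = [H⁺][HCO3-]/[H2CO3*]:  pH = pK1 − log₁₀([H2CO3*]/[HCO3-])
log₁₀(0.0263) = -1.580
pH = 6.02 − (-1.580) = 7.60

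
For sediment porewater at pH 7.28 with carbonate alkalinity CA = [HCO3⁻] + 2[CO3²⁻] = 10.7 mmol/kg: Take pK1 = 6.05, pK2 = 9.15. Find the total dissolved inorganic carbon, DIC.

DIC = 11.2 mmol/kg

CA = [HCO3⁻] + 2[CO3²⁻] = (α₁ + 2α₂)·DIC
At pH 7.28: [H⁺]/K1 = 10^-1.23 = 0.058884, K2/[H⁺] = 10^-1.87 = 0.013490
α₁ = 1/(1 + 0.058884 + 0.013490) = 1/1.0724 = 0.9325; α₂ = α₁·K2/[H⁺] = 0.01258
α₁ + 2α₂ = 0.9577
DIC = CA / (α₁ + 2α₂) = 10.7 / 0.9577 = 11.2 mmol/kg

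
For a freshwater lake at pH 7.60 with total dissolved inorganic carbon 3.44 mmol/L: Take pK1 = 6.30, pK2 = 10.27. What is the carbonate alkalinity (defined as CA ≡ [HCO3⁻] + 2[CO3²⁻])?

CA = [HCO3⁻] + 2[CO3²⁻] = (α₁ + 2α₂)·DIC
At pH 7.60: [H⁺]/K1 = 10^-1.30 = 0.050119, K2/[H⁺] = 10^-2.67 = 0.0021380
α₁ = 1/(1 + 0.050119 + 0.0021380) = 1/1.0523 = 0.9503; α₂ = α₁·K2/[H⁺] = 0.002032
α₁ + 2α₂ = 0.9544
CA = 0.9544 × 3.44 = 3.28 mmol/L

CA = 3.28 mmol/L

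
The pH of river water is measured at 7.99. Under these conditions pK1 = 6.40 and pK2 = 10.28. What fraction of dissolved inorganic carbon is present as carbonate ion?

α₂ = 1 / (1 + [H⁺]/K2 + [H⁺]²/(K1K2)) = 1 / (1 + 10^+2.29 + 10^+0.70)
   = 1 / (1 + 194.98 + 5.0119) = 1/201.00 = 0.004975

α₂ = 0.00498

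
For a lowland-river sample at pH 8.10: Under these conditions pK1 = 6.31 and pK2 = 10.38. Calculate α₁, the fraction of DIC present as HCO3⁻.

α₁ = 0.979

α₁ = 1 / (1 + [H⁺]/K1 + K2/[H⁺]) = 1 / (1 + 10^-1.79 + 10^-2.28)
   = 1 / (1 + 0.016218 + 0.0052481) = 1/1.0215 = 0.9790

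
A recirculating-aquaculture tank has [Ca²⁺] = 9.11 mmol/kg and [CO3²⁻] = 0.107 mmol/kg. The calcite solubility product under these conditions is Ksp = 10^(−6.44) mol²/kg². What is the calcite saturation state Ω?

Ω = 2.68

Ksp = 10^(−6.44) = 3.631×10^-7
Ω = [Ca²⁺][CO3²⁻]/Ksp = (9.11×10^-3)(0.107×10^-3) / 3.631×10^-7 = 2.68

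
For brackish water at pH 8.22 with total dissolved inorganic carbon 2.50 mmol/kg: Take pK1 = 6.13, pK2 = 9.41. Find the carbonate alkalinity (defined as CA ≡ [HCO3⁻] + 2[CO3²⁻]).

CA = 2.63 mmol/kg

CA = [HCO3⁻] + 2[CO3²⁻] = (α₁ + 2α₂)·DIC
At pH 8.22: [H⁺]/K1 = 10^-2.09 = 0.0081283, K2/[H⁺] = 10^-1.19 = 0.064565
α₁ = 1/(1 + 0.0081283 + 0.064565) = 1/1.0727 = 0.9322; α₂ = α₁·K2/[H⁺] = 0.06019
α₁ + 2α₂ = 1.0526
CA = 1.0526 × 2.50 = 2.63 mmol/kg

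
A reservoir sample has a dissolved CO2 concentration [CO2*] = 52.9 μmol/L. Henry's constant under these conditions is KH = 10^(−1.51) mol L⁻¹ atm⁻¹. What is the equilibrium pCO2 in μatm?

KH = 10^(−1.51) = 3.090×10^-2 mol L⁻¹ atm⁻¹
pCO2 = [CO2*]/KH = 52.9×10^-6 / 3.090×10^-2 = 1.71×10^-3 atm = 1710 μatm

pCO2 = 1710 μatm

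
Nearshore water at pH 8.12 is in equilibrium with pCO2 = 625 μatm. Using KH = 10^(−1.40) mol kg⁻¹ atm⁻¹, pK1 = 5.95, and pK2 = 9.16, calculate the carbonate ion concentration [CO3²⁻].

[CO3²⁻] = 0.336 mmol/kg

[CO2*] = KH · pCO2 = 10^(−1.40) × 625×10^-6 = 2.488×10^-5 mol/kg
α₀ = 1/(1 + K1/[H⁺] + K1K2/[H⁺]²) = 1/(1 + 10^+2.17 + 10^+1.13) = 0.006158
DIC = [CO2*]/α₀ = 2.488×10^-5 / 0.006158 = 4.041 mmol/kg
[CO3²⁻] = α₂·DIC; α₂ = 0.08306, so [CO3²⁻] = 0.08306 × 4.041 = 0.336 mmol/kg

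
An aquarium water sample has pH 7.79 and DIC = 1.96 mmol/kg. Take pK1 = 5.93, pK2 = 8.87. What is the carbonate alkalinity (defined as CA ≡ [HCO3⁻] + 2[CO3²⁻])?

CA = [HCO3⁻] + 2[CO3²⁻] = (α₁ + 2α₂)·DIC
At pH 7.79: [H⁺]/K1 = 10^-1.86 = 0.013804, K2/[H⁺] = 10^-1.08 = 0.083176
α₁ = 1/(1 + 0.013804 + 0.083176) = 1/1.0970 = 0.9116; α₂ = α₁·K2/[H⁺] = 0.07582
α₁ + 2α₂ = 1.0632
CA = 1.0632 × 1.96 = 2.08 mmol/kg

CA = 2.08 mmol/kg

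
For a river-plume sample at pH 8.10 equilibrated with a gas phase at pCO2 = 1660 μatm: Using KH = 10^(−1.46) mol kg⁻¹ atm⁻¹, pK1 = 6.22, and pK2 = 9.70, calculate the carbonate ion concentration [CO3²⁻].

[CO3²⁻] = 0.110 mmol/kg

[CO2*] = KH · pCO2 = 10^(−1.46) × 1660×10^-6 = 5.756×10^-5 mol/kg
α₀ = 1/(1 + K1/[H⁺] + K1K2/[H⁺]²) = 1/(1 + 10^+1.88 + 10^+0.28) = 0.01270
DIC = [CO2*]/α₀ = 5.756×10^-5 / 0.01270 = 4.533 mmol/kg
[CO3²⁻] = α₂·DIC; α₂ = 0.02419, so [CO3²⁻] = 0.02419 × 4.533 = 0.110 mmol/kg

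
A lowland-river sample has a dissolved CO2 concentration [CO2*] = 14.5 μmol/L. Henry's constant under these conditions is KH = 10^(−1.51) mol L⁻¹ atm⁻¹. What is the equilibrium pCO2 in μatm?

KH = 10^(−1.51) = 3.090×10^-2 mol L⁻¹ atm⁻¹
pCO2 = [CO2*]/KH = 14.5×10^-6 / 3.090×10^-2 = 4.69×10^-4 atm = 469 μatm

pCO2 = 469 μatm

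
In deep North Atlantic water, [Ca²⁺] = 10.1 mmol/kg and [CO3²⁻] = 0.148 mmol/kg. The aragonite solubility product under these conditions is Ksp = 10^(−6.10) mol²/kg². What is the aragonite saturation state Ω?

Ω = 1.88

Ksp = 10^(−6.10) = 7.943×10^-7
Ω = [Ca²⁺][CO3²⁻]/Ksp = (10.1×10^-3)(0.148×10^-3) / 7.943×10^-7 = 1.88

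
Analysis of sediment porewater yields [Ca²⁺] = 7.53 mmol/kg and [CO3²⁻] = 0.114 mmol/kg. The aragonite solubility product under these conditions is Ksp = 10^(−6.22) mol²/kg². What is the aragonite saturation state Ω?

Ksp = 10^(−6.22) = 6.026×10^-7
Ω = [Ca²⁺][CO3²⁻]/Ksp = (7.53×10^-3)(0.114×10^-3) / 6.026×10^-7 = 1.42

Ω = 1.42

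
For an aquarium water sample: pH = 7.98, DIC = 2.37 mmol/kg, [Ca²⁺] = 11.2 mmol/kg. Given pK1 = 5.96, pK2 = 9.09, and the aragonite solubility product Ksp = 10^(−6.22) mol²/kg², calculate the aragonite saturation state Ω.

Ω = 3.15

α₂ = 1 / (1 + [H⁺]/K2 + [H⁺]²/(K1K2)) = 1 / (1 + 10^+1.11 + 10^-0.91)
   = 1 / (1 + 12.882 + 0.12303) = 1/14.006 = 0.07140
[CO3²⁻] = α₂ × DIC = 0.07140 × 2.37 = 0.1692 mmol/kg
Ksp = 10^(−6.22) = 6.026×10^-7
Ω = [Ca²⁺][CO3²⁻]/Ksp = (11.2×10^-3)(1.692×10^-4) / 6.026×10^-7 = 3.15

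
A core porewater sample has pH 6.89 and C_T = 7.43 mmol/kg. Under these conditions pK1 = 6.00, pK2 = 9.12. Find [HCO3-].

α₁ = 1 / (1 + [H⁺]/K1 + K2/[H⁺]) = 1 / (1 + 10^-0.89 + 10^-2.23)
   = 1 / (1 + 0.12882 + 0.0058884) = 1/1.1347 = 0.8813
[HCO3⁻] = α₁ × DIC = 0.8813 × 7.43 = 6.55 mmol/kg

[HCO3⁻] = 6.55 mmol/kg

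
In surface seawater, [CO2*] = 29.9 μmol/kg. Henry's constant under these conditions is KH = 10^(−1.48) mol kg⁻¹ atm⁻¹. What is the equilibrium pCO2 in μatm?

pCO2 = 903 μatm

KH = 10^(−1.48) = 3.311×10^-2 mol kg⁻¹ atm⁻¹
pCO2 = [CO2*]/KH = 29.9×10^-6 / 3.311×10^-2 = 9.03×10^-4 atm = 903 μatm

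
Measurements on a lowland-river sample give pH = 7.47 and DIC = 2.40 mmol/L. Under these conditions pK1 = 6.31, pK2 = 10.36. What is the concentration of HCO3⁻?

[HCO3⁻] = 2.24 mmol/L

α₁ = 1 / (1 + [H⁺]/K1 + K2/[H⁺]) = 1 / (1 + 10^-1.16 + 10^-2.89)
   = 1 / (1 + 0.069183 + 0.0012882) = 1/1.0705 = 0.9342
[HCO3⁻] = α₁ × DIC = 0.9342 × 2.40 = 2.24 mmol/L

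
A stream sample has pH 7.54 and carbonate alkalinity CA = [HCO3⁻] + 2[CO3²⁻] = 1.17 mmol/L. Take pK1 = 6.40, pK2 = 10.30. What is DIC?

CA = [HCO3⁻] + 2[CO3²⁻] = (α₁ + 2α₂)·DIC
At pH 7.54: [H⁺]/K1 = 10^-1.14 = 0.072444, K2/[H⁺] = 10^-2.76 = 0.0017378
α₁ = 1/(1 + 0.072444 + 0.0017378) = 1/1.0742 = 0.9309; α₂ = α₁·K2/[H⁺] = 0.001618
α₁ + 2α₂ = 0.9342
DIC = CA / (α₁ + 2α₂) = 1.17 / 0.9342 = 1.25 mmol/L

DIC = 1.25 mmol/L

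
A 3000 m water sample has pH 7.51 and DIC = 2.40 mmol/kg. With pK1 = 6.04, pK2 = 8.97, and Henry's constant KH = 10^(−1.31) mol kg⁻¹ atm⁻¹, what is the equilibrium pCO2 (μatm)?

pCO2 = 1550 μatm

α₀ = 1 / (1 + K1/[H⁺] + K1K2/[H⁺]²) = 1 / (1 + 10^+1.47 + 10^+0.01)
   = 1 / (1 + 29.512 + 1.0233) = 1/31.535 = 0.03171
[CO2*] = α₀ × DIC = 0.03171 × 2.40 = 0.07610 mmol/kg
pCO2 = [CO2*]/KH = 7.610×10^-5 / 4.898×10^-2 = 1550 μatm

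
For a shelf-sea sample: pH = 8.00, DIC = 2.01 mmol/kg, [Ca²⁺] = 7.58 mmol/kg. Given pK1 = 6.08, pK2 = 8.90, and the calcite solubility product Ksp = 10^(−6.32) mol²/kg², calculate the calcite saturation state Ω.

α₂ = 1 / (1 + [H⁺]/K2 + [H⁺]²/(K1K2)) = 1 / (1 + 10^+0.90 + 10^-1.02)
   = 1 / (1 + 7.9433 + 0.095499) = 1/9.0388 = 0.1106
[CO3²⁻] = α₂ × DIC = 0.1106 × 2.01 = 0.2224 mmol/kg
Ksp = 10^(−6.32) = 4.786×10^-7
Ω = [Ca²⁺][CO3²⁻]/Ksp = (7.58×10^-3)(2.224×10^-4) / 4.786×10^-7 = 3.52

Ω = 3.52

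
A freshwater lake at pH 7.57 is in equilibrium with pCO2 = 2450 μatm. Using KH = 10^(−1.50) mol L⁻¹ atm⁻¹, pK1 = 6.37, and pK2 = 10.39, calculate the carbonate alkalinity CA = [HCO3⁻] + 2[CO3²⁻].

[CO2*] = KH · pCO2 = 10^(−1.50) × 2450×10^-6 = 7.748×10^-5 mol/L
α₀ = 1/(1 + K1/[H⁺] + K1K2/[H⁺]²) = 1/(1 + 10^+1.20 + 10^-1.62) = 0.05927
DIC = [CO2*]/α₀ = 7.748×10^-5 / 0.05927 = 1.307 mmol/L
CA = (α₁ + 2α₂)·DIC = (0.9393 + 2×0.001422) × 1.307 = 1.23 mmol/L

CA = 1.23 mmol/L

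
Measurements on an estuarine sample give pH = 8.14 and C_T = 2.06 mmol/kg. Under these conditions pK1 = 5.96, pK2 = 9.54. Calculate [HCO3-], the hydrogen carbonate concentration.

α₁ = 1 / (1 + [H⁺]/K1 + K2/[H⁺]) = 1 / (1 + 10^-2.18 + 10^-1.40)
   = 1 / (1 + 0.0066069 + 0.039811) = 1/1.0464 = 0.9556
[HCO3⁻] = α₁ × DIC = 0.9556 × 2.06 = 1.97 mmol/kg

[HCO3⁻] = 1.97 mmol/kg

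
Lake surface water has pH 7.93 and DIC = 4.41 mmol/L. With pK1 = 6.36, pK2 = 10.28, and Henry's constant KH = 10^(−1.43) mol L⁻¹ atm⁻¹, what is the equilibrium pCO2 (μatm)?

pCO2 = 3100 μatm

α₀ = 1 / (1 + K1/[H⁺] + K1K2/[H⁺]²) = 1 / (1 + 10^+1.57 + 10^-0.78)
   = 1 / (1 + 37.154 + 0.16596) = 1/38.319 = 0.02610
[CO2*] = α₀ × DIC = 0.02610 × 4.41 = 0.1151 mmol/L
pCO2 = [CO2*]/KH = 1.151×10^-4 / 3.715×10^-2 = 3100 μatm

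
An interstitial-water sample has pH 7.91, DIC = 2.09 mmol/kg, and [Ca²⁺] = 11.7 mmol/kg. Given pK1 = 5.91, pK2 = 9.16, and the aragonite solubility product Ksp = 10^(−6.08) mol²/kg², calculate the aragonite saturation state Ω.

Ω = 1.55

α₂ = 1 / (1 + [H⁺]/K2 + [H⁺]²/(K1K2)) = 1 / (1 + 10^+1.25 + 10^-0.75)
   = 1 / (1 + 17.783 + 0.17783) = 1/18.961 = 0.05274
[CO3²⁻] = α₂ × DIC = 0.05274 × 2.09 = 0.1102 mmol/kg
Ksp = 10^(−6.08) = 8.318×10^-7
Ω = [Ca²⁺][CO3²⁻]/Ksp = (11.7×10^-3)(1.102×10^-4) / 8.318×10^-7 = 1.55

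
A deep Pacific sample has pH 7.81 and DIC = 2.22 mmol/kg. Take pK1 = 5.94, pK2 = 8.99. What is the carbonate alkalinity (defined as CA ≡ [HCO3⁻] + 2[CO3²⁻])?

CA = 2.33 mmol/kg

CA = [HCO3⁻] + 2[CO3²⁻] = (α₁ + 2α₂)·DIC
At pH 7.81: [H⁺]/K1 = 10^-1.87 = 0.013490, K2/[H⁺] = 10^-1.18 = 0.066069
α₁ = 1/(1 + 0.013490 + 0.066069) = 1/1.0796 = 0.9263; α₂ = α₁·K2/[H⁺] = 0.06120
α₁ + 2α₂ = 1.0487
CA = 1.0487 × 2.22 = 2.33 mmol/kg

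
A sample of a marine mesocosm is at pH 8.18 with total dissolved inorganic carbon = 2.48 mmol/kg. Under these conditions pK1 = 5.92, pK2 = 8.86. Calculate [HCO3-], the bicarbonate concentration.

[HCO3⁻] = 2.04 mmol/kg

α₁ = 1 / (1 + [H⁺]/K1 + K2/[H⁺]) = 1 / (1 + 10^-2.26 + 10^-0.68)
   = 1 / (1 + 0.0054954 + 0.20893) = 1/1.2144 = 0.8234
[HCO3⁻] = α₁ × DIC = 0.8234 × 2.48 = 2.04 mmol/kg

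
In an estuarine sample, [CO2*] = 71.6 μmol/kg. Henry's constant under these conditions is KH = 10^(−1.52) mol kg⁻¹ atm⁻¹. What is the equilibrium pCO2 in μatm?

KH = 10^(−1.52) = 3.020×10^-2 mol kg⁻¹ atm⁻¹
pCO2 = [CO2*]/KH = 71.6×10^-6 / 3.020×10^-2 = 2.37×10^-3 atm = 2370 μatm

pCO2 = 2370 μatm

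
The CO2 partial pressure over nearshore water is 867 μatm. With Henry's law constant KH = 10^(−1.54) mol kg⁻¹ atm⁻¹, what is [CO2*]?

KH = 10^(−1.54) = 2.884×10^-2 mol kg⁻¹ atm⁻¹
[CO2*] = KH · pCO2 = 2.884×10^-2 × 867×10^-6 atm = 2.50×10^-5 mol/kg

[CO2*] = 25.0 μmol/kg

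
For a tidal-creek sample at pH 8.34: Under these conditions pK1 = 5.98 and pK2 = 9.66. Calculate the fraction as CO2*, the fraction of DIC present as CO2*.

α₀ = 0.00415

α₀ = 1 / (1 + K1/[H⁺] + K1K2/[H⁺]²) = 1 / (1 + 10^+2.36 + 10^+1.04)
   = 1 / (1 + 229.09 + 10.965) = 1/241.05 = 0.004148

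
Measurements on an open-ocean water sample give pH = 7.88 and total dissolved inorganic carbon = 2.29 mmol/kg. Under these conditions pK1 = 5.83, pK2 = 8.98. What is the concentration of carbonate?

[CO3²⁻] = 0.167 mmol/kg

α₂ = 1 / (1 + [H⁺]/K2 + [H⁺]²/(K1K2)) = 1 / (1 + 10^+1.10 + 10^-0.95)
   = 1 / (1 + 12.589 + 0.11220) = 1/13.701 = 0.07298
[CO3²⁻] = α₂ × DIC = 0.07298 × 2.29 = 0.167 mmol/kg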